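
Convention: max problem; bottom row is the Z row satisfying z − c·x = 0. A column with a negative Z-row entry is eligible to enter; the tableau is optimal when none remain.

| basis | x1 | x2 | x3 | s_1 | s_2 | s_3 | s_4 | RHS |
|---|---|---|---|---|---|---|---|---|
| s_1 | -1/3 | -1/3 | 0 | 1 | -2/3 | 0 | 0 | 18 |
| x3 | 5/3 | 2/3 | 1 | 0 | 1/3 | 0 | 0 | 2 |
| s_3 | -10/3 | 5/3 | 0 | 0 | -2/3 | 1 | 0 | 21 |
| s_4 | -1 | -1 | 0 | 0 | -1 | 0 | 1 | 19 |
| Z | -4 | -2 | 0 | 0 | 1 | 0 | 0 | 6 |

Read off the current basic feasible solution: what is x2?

x2 is not in the basis, so in the current basic feasible solution x2 = 0.

0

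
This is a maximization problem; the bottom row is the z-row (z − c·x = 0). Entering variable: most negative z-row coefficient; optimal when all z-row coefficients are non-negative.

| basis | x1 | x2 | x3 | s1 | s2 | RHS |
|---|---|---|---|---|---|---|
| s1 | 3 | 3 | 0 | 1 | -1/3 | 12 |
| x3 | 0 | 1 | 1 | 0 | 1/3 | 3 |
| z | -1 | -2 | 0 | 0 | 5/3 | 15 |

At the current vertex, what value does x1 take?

x1 is not in the basis, so in the current basic feasible solution x1 = 0.

0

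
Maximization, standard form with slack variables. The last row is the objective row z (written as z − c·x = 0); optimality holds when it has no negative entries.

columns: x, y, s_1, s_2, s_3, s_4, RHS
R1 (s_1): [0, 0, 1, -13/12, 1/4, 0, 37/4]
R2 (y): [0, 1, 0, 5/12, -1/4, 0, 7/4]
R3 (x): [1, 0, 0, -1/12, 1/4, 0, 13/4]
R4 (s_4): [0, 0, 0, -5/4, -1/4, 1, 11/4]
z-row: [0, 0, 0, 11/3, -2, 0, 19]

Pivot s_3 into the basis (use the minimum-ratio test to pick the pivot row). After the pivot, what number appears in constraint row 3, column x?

Ratio test on column s_3 — row 1: (37/4)/(1/4) = 37; row 2: entry -1/4 ≤ 0; row 3: (13/4)/(1/4) = 13; row 4: entry -1/4 ≤ 0. Minimum is 13 at row 3 (x leaves); pivot element 1/4.
Divide row 3 by 1/4; eliminate column s_3 from the other rows.
In the new row 3, the x entry is the old entry divided by the pivot: 1/(1/4) = 4.

4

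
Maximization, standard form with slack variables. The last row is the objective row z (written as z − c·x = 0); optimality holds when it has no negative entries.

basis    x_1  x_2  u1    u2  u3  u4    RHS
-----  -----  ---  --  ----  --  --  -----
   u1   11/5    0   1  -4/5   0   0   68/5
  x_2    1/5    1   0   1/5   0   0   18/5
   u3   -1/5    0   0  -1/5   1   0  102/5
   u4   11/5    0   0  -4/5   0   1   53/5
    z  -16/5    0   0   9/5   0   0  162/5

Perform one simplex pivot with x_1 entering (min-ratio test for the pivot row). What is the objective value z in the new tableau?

526/11

Ratio test on column x_1 — row 1: (68/5)/(11/5) = 68/11; row 2: (18/5)/(1/5) = 18; row 3: entry -1/5 ≤ 0; row 4: (53/5)/(11/5) = 53/11. Minimum is 53/11 at row 4 (u4 leaves); pivot element 11/5.
Pivot on row 4; the z-row RHS becomes 162/5 − (-16/5)·(53/11) = 526/11.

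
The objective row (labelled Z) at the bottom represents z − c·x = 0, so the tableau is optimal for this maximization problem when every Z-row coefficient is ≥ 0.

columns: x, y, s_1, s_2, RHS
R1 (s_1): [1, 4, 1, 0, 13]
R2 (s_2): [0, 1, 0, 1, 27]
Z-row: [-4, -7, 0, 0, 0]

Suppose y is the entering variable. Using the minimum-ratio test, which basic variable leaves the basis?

Column y entries and ratios — s_1: 13/4 = 13/4; s_2: 27/1 = 27.
Smallest ratio is 13/4 in the row of s_1, so s_1 leaves.

s_1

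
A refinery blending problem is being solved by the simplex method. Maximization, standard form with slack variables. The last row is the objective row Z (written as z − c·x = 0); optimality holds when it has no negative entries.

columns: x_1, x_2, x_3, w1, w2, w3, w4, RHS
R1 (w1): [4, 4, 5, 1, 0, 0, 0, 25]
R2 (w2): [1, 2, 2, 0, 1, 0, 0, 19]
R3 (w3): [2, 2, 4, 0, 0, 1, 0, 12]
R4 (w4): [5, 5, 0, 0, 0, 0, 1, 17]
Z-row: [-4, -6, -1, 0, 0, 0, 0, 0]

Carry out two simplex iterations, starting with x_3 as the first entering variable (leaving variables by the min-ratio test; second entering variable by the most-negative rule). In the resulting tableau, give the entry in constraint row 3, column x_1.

0

Ratio test on column x_3 — row 1: 25/5 = 5; row 2: 19/2 = 19/2; row 3: 12/4 = 3; row 4: entry 0 ≤ 0. Minimum is 3 at row 3 (w3 leaves); pivot element 4.
Divide row 3 by 4; eliminate column x_3 from the other rows.
Second iteration: most negative Z-row entry is -11/2 in column x_2, so x_2 enters.
Ratio test on column x_2 — row 1: 10/(3/2) = 20/3; row 2: 13/1 = 13; row 3: 3/(1/2) = 6; row 4: 17/5 = 17/5. Minimum is 17/5 at row 4 (w4 leaves); pivot element 5.
Divide row 4 by 5; eliminate column x_2 from the other rows.
After both pivots, the entry at constraint row 3, column x_1 is 0.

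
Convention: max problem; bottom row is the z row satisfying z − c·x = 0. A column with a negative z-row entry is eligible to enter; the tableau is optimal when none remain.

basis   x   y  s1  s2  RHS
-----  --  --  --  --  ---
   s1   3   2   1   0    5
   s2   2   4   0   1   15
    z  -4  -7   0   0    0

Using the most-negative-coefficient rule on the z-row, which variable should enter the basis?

Negative z-row entries: x: -4, y: -7.
The most negative is -7 in column y, so y enters.

y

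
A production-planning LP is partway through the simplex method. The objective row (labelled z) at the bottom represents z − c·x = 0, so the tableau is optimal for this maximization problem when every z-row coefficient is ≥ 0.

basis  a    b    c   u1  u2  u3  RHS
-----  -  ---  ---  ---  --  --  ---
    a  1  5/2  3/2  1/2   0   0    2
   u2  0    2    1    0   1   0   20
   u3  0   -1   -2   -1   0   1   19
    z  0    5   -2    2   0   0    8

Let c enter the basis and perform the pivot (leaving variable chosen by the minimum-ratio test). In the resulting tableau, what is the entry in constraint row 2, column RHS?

56/3

Ratio test on column c — row 1: 2/(3/2) = 4/3; row 2: 20/1 = 20; row 3: entry -2 ≤ 0. Minimum is 4/3 at row 1 (a leaves); pivot element 3/2.
Divide row 1 by 3/2; eliminate column c from the other rows.
Row 2 update in column RHS: 20 − 1·(4/3) = 56/3.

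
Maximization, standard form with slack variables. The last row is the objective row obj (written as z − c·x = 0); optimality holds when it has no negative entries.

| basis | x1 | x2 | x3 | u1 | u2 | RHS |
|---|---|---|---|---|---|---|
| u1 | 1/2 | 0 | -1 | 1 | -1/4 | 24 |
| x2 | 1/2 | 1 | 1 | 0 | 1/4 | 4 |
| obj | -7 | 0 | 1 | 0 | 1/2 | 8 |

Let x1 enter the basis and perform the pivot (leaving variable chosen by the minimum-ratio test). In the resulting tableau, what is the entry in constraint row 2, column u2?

1/2

Ratio test on column x1 — row 1: 24/(1/2) = 48; row 2: 4/(1/2) = 8. Minimum is 8 at row 2 (x2 leaves); pivot element 1/2.
Divide row 2 by 1/2; eliminate column x1 from the other rows.
In the new row 2, the u2 entry is the old entry divided by the pivot: (1/4)/(1/2) = 1/2.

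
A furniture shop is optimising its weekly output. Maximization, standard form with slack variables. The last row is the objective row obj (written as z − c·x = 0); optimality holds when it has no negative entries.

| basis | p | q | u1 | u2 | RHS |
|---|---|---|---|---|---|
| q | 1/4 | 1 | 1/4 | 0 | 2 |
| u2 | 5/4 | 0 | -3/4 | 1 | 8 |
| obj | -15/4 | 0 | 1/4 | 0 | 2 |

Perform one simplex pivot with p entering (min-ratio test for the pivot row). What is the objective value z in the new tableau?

26

Ratio test on column p — row 1: 2/(1/4) = 8; row 2: 8/(5/4) = 32/5. Minimum is 32/5 at row 2 (u2 leaves); pivot element 5/4.
Pivot on row 2; the obj-row RHS becomes 2 − (-15/4)·(32/5) = 26.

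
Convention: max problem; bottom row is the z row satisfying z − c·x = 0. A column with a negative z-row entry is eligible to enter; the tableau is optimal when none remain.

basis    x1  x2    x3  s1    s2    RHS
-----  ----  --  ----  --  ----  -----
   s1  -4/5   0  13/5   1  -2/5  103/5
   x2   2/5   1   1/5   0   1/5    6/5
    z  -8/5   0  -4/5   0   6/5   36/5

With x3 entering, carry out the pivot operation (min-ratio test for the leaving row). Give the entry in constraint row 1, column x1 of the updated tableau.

-6

Ratio test on column x3 — row 1: (103/5)/(13/5) = 103/13; row 2: (6/5)/(1/5) = 6. Minimum is 6 at row 2 (x2 leaves); pivot element 1/5.
Divide row 2 by 1/5; eliminate column x3 from the other rows.
Row 1 update in column x1: -4/5 − (13/5)·2 = -6.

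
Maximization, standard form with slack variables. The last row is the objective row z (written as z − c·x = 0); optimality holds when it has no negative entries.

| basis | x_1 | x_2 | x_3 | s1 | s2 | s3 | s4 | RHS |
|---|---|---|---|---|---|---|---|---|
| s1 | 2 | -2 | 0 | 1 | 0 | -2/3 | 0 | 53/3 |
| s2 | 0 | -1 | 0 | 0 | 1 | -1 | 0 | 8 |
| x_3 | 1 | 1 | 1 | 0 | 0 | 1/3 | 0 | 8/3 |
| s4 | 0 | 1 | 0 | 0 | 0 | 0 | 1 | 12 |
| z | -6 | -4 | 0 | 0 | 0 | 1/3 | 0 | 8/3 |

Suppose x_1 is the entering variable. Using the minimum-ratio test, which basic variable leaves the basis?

Column x_1 entries and ratios — s1: (53/3)/2 = 53/6; s2: 0 ≤ 0, skip; x_3: (8/3)/1 = 8/3; s4: 0 ≤ 0, skip.
Smallest ratio is 8/3 in the row of x_3, so x_3 leaves.

x_3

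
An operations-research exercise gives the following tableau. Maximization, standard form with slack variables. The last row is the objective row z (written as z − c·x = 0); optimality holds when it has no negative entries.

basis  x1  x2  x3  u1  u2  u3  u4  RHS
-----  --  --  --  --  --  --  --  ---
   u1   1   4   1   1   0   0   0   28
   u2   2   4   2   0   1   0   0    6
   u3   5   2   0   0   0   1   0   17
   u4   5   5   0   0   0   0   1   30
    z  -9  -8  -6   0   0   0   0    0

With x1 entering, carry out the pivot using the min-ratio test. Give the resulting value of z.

Ratio test on column x1 — row 1: 28/1 = 28; row 2: 6/2 = 3; row 3: 17/5 = 17/5; row 4: 30/5 = 6. Minimum is 3 at row 2 (u2 leaves); pivot element 2.
Pivot on row 2; the z-row RHS becomes 0 − (-9)·3 = 27.

27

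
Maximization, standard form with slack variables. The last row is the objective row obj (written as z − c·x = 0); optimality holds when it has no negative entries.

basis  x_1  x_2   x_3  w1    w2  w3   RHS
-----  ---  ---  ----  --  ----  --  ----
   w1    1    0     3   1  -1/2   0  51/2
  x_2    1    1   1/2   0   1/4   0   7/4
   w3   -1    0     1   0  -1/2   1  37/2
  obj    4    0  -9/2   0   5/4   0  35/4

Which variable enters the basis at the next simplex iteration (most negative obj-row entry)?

Negative obj-row entries: x_3: -9/2.
The most negative is -9/2 in column x_3, so x_3 enters.

x_3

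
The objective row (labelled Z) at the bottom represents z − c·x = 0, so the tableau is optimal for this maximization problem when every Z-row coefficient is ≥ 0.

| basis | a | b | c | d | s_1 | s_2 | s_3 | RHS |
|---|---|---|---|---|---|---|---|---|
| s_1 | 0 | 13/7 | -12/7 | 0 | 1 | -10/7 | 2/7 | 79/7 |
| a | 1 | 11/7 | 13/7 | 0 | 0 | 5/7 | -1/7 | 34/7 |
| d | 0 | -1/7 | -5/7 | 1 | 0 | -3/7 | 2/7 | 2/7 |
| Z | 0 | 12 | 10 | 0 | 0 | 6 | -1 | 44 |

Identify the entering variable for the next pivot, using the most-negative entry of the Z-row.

Negative Z-row entries: s_3: -1.
The most negative is -1 in column s_3, so s_3 enters.

s_3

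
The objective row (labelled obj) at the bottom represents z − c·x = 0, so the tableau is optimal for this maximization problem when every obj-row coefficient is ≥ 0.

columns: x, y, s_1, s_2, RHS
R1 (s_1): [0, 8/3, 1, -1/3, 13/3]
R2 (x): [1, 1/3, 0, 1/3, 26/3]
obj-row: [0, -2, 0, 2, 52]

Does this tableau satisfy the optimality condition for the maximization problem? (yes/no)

The obj-row has a negative entry -2 in column y, so it is not optimal.

no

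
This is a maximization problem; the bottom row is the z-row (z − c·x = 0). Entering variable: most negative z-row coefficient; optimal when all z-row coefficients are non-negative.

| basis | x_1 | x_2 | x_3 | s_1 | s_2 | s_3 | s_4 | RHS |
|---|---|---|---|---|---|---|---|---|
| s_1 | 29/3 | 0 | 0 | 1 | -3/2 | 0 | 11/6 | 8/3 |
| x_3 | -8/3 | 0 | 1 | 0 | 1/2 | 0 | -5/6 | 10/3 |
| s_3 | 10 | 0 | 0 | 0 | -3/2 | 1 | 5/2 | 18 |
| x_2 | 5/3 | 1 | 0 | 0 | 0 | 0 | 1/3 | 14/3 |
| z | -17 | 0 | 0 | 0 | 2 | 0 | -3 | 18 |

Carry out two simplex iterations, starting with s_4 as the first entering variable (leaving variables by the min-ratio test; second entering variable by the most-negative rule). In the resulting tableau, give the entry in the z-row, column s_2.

Ratio test on column s_4 — row 1: (8/3)/(11/6) = 16/11; row 2: entry -5/6 ≤ 0; row 3: 18/(5/2) = 36/5; row 4: (14/3)/(1/3) = 14. Minimum is 16/11 at row 1 (s_1 leaves); pivot element 11/6.
Divide row 1 by 11/6; eliminate column s_4 from the other rows.
Second iteration: most negative z-row entry is -13/11 in column x_1, so x_1 enters.
Ratio test on column x_1 — row 1: (16/11)/(58/11) = 8/29; row 2: (50/11)/(19/11) = 50/19; row 3: entry -35/11 ≤ 0; row 4: entry -1/11 ≤ 0. Minimum is 8/29 at row 1 (s_4 leaves); pivot element 58/11.
Divide row 1 by 58/11; eliminate column x_1 from the other rows.
After both pivots, the entry at the z-row, column s_2 is -37/58.

-37/58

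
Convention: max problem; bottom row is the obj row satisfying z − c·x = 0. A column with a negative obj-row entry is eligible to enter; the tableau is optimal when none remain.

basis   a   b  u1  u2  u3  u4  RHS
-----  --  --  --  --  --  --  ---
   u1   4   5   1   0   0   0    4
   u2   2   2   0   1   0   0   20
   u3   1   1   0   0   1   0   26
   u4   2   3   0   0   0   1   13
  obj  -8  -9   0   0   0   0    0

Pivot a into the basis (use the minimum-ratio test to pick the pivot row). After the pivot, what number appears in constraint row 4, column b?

1/2

Ratio test on column a — row 1: 4/4 = 1; row 2: 20/2 = 10; row 3: 26/1 = 26; row 4: 13/2 = 13/2. Minimum is 1 at row 1 (u1 leaves); pivot element 4.
Divide row 1 by 4; eliminate column a from the other rows.
Row 4 update in column b: 3 − 2·(5/4) = 1/2.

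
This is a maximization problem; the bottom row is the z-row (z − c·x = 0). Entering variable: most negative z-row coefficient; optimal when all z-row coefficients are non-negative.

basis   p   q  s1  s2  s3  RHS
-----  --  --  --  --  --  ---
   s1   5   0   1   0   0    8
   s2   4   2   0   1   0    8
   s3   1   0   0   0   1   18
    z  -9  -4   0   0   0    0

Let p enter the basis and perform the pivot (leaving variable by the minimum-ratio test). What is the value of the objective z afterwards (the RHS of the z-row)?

Ratio test on column p — row 1: 8/5 = 8/5; row 2: 8/4 = 2; row 3: 18/1 = 18. Minimum is 8/5 at row 1 (s1 leaves); pivot element 5.
Pivot on row 1; the z-row RHS becomes 0 − (-9)·(8/5) = 72/5.

72/5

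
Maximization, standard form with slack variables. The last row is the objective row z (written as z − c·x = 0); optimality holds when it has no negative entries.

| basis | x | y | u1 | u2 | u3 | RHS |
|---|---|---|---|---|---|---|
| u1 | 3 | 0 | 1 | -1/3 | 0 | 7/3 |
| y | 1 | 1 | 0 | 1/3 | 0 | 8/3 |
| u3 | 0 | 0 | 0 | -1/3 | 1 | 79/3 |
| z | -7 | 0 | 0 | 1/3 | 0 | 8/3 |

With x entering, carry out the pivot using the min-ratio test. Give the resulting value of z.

73/9

Ratio test on column x — row 1: (7/3)/3 = 7/9; row 2: (8/3)/1 = 8/3; row 3: entry 0 ≤ 0. Minimum is 7/9 at row 1 (u1 leaves); pivot element 3.
Pivot on row 1; the z-row RHS becomes 8/3 − (-7)·(7/9) = 73/9.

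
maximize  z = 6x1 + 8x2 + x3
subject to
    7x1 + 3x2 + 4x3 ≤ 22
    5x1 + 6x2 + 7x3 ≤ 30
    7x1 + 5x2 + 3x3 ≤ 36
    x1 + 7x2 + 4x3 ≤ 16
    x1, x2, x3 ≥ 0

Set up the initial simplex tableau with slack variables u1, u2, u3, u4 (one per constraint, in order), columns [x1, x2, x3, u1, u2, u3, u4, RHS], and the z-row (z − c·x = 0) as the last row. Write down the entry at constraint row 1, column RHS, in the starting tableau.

The RHS of constraint 1 is b_1 = 22.

22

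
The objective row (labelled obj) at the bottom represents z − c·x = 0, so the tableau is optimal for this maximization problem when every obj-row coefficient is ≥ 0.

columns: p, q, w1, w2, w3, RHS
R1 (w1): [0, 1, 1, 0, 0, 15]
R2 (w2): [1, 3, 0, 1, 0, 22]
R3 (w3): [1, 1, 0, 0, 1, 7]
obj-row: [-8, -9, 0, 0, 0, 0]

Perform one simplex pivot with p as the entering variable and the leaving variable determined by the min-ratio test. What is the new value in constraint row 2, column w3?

Ratio test on column p — row 1: entry 0 ≤ 0; row 2: 22/1 = 22; row 3: 7/1 = 7. Minimum is 7 at row 3 (w3 leaves); pivot element 1.
Divide row 3 by 1; eliminate column p from the other rows.
Row 2 update in column w3: 0 − 1·1 = -1.

-1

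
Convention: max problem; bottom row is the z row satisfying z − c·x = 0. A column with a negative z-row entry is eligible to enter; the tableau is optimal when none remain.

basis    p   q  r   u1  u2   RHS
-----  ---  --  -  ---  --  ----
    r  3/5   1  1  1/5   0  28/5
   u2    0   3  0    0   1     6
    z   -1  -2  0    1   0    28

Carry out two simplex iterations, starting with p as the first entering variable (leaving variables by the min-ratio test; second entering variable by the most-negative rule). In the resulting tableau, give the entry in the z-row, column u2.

Ratio test on column p — row 1: (28/5)/(3/5) = 28/3; row 2: entry 0 ≤ 0. Minimum is 28/3 at row 1 (r leaves); pivot element 3/5.
Divide row 1 by 3/5; eliminate column p from the other rows.
Second iteration: most negative z-row entry is -1/3 in column q, so q enters.
Ratio test on column q — row 1: (28/3)/(5/3) = 28/5; row 2: 6/3 = 2. Minimum is 2 at row 2 (u2 leaves); pivot element 3.
Divide row 2 by 3; eliminate column q from the other rows.
After both pivots, the entry at the z-row, column u2 is 1/9.

1/9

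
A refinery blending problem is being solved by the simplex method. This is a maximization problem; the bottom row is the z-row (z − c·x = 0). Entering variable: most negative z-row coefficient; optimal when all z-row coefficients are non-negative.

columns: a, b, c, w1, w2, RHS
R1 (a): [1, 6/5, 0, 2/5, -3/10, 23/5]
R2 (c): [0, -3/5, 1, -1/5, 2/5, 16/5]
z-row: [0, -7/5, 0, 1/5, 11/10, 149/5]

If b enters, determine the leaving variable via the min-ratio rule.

a

Column b entries and ratios — a: (23/5)/(6/5) = 23/6; c: -3/5 ≤ 0, skip.
Smallest ratio is 23/6 in the row of a, so a leaves.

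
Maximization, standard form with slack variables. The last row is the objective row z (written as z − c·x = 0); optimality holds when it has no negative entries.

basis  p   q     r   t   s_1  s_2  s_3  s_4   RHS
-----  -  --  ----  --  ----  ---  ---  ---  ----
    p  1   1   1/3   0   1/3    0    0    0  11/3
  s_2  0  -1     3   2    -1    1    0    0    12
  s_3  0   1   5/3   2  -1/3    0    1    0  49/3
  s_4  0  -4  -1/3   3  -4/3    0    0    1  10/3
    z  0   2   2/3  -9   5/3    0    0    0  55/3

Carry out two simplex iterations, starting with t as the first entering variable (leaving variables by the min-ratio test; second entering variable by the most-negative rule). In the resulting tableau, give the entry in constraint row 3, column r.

2/3

Ratio test on column t — row 1: entry 0 ≤ 0; row 2: 12/2 = 6; row 3: (49/3)/2 = 49/6; row 4: (10/3)/3 = 10/9. Minimum is 10/9 at row 4 (s_4 leaves); pivot element 3.
Divide row 4 by 3; eliminate column t from the other rows.
Second iteration: most negative z-row entry is -10 in column q, so q enters.
Ratio test on column q — row 1: (11/3)/1 = 11/3; row 2: (88/9)/(5/3) = 88/15; row 3: (127/9)/(11/3) = 127/33; row 4: entry -4/3 ≤ 0. Minimum is 11/3 at row 1 (p leaves); pivot element 1.
Divide row 1 by 1; eliminate column q from the other rows.
After both pivots, the entry at constraint row 3, column r is 2/3.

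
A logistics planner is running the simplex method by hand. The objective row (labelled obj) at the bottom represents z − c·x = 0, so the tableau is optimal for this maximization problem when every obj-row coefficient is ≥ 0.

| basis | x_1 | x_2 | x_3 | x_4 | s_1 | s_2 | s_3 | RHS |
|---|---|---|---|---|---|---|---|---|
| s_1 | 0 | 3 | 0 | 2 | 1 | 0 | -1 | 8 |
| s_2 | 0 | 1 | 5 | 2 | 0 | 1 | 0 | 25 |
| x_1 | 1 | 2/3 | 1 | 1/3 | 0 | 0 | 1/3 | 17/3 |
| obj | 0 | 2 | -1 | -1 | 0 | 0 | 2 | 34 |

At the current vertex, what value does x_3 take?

0

x_3 is not in the basis, so in the current basic feasible solution x_3 = 0.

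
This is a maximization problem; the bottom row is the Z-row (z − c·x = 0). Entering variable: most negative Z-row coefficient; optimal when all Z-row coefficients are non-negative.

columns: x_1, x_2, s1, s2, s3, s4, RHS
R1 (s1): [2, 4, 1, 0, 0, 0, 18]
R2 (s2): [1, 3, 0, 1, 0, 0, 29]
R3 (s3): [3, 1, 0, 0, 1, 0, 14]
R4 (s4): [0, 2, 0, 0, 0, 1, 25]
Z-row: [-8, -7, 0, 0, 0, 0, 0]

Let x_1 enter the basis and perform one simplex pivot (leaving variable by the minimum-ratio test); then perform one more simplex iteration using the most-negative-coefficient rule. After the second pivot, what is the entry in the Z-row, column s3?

Ratio test on column x_1 — row 1: 18/2 = 9; row 2: 29/1 = 29; row 3: 14/3 = 14/3; row 4: entry 0 ≤ 0. Minimum is 14/3 at row 3 (s3 leaves); pivot element 3.
Divide row 3 by 3; eliminate column x_1 from the other rows.
Second iteration: most negative Z-row entry is -13/3 in column x_2, so x_2 enters.
Ratio test on column x_2 — row 1: (26/3)/(10/3) = 13/5; row 2: (73/3)/(8/3) = 73/8; row 3: (14/3)/(1/3) = 14; row 4: 25/2 = 25/2. Minimum is 13/5 at row 1 (s1 leaves); pivot element 10/3.
Divide row 1 by 10/3; eliminate column x_2 from the other rows.
After both pivots, the entry at the Z-row, column s3 is 9/5.

9/5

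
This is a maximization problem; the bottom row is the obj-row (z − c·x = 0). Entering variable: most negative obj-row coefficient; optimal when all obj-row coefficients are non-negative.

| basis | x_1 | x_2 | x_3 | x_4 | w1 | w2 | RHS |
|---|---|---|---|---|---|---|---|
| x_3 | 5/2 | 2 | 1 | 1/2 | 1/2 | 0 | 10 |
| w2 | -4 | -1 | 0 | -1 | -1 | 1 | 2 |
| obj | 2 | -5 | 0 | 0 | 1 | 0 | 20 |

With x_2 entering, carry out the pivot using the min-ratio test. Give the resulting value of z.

Ratio test on column x_2 — row 1: 10/2 = 5; row 2: entry -1 ≤ 0. Minimum is 5 at row 1 (x_3 leaves); pivot element 2.
Pivot on row 1; the obj-row RHS becomes 20 − (-5)·5 = 45.

45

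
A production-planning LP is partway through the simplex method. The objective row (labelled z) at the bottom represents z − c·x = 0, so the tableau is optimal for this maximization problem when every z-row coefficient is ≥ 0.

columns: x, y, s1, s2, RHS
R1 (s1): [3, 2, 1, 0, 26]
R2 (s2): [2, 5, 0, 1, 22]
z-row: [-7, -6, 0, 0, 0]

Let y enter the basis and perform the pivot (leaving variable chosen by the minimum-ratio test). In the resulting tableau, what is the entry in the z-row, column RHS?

Ratio test on column y — row 1: 26/2 = 13; row 2: 22/5 = 22/5. Minimum is 22/5 at row 2 (s2 leaves); pivot element 5.
Divide row 2 by 5; eliminate column y from the other rows.
z-row update in column RHS: 0 − (-6)·(22/5) = 132/5.

132/5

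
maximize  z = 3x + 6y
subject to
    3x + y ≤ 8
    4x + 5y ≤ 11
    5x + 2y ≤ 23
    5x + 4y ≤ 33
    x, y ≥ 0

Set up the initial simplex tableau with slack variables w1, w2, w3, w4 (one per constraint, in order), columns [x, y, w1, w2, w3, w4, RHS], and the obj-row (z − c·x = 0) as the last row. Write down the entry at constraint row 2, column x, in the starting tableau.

4

Constraint 2 has coefficient 4 on x.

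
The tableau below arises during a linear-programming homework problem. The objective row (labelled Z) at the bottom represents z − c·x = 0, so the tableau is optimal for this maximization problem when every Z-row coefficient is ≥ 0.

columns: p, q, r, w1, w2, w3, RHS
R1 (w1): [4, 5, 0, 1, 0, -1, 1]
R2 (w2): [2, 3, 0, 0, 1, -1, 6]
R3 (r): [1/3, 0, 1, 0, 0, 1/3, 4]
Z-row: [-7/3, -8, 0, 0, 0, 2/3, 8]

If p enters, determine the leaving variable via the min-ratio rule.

Column p entries and ratios — w1: 1/4 = 1/4; w2: 6/2 = 3; r: 4/(1/3) = 12.
Smallest ratio is 1/4 in the row of w1, so w1 leaves.

w1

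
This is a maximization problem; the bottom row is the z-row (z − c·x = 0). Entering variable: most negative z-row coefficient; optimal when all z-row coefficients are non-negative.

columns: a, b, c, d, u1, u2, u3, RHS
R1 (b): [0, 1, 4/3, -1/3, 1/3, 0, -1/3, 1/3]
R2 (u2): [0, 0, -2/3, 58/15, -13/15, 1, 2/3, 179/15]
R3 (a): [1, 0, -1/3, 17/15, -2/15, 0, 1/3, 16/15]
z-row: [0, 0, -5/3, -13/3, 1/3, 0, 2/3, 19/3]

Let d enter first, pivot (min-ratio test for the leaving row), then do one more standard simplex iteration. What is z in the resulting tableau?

251/21

Ratio test on column d — row 1: entry -1/3 ≤ 0; row 2: (179/15)/(58/15) = 179/58; row 3: (16/15)/(17/15) = 16/17. Minimum is 16/17 at row 3 (a leaves); pivot element 17/15.
Pivot on row 3; the z-row RHS becomes 19/3 − (-13/3)·(16/17) = 177/17.
Next entering variable (most negative z-row entry -50/17): c.
Ratio test on column c — row 1: (11/17)/(21/17) = 11/21; row 2: (141/17)/(8/17) = 141/8; row 3: entry -5/17 ≤ 0. Minimum is 11/21 at row 1 (b leaves); pivot element 21/17.
After the second pivot the z-row RHS is 177/17 − (-50/17)·(11/21) = 251/21.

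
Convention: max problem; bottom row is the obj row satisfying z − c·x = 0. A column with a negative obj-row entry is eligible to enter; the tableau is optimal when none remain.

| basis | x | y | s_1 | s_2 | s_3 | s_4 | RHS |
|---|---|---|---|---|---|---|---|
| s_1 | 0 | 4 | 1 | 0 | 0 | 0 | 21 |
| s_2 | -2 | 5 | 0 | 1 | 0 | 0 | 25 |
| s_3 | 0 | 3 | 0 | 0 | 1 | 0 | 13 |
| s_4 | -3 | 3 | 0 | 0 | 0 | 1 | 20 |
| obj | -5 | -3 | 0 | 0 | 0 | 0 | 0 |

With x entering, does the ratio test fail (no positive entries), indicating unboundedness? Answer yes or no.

Every constraint-row entry in column x is ≤ 0, so increasing x is unbounded.

yes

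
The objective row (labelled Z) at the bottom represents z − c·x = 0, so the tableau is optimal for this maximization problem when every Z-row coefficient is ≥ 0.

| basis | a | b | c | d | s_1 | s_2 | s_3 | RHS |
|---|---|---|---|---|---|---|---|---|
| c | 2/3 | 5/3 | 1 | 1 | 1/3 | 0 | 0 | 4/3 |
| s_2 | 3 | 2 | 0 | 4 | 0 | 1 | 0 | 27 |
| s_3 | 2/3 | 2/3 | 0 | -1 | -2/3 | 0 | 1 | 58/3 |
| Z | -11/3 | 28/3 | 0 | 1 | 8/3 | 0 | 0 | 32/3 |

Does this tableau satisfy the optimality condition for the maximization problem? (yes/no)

The Z-row has a negative entry -11/3 in column a, so it is not optimal.

no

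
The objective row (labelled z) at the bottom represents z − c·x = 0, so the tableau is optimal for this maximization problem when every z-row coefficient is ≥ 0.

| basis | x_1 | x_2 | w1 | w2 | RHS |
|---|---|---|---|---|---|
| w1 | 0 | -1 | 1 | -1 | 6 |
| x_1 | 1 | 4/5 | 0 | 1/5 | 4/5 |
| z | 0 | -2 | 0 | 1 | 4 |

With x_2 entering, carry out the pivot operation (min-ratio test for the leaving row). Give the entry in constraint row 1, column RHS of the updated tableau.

Ratio test on column x_2 — row 1: entry -1 ≤ 0; row 2: (4/5)/(4/5) = 1. Minimum is 1 at row 2 (x_1 leaves); pivot element 4/5.
Divide row 2 by 4/5; eliminate column x_2 from the other rows.
Row 1 update in column RHS: 6 − (-1)·1 = 7.

7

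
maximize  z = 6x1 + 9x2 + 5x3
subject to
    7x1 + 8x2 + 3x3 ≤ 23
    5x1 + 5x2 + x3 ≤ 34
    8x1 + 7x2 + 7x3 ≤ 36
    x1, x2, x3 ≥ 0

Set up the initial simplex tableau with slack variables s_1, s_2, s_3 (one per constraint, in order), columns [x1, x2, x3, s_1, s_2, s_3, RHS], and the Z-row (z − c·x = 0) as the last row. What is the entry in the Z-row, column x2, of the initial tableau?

The Z-row carries the negated objective coefficients: the x2 entry is -9.

-9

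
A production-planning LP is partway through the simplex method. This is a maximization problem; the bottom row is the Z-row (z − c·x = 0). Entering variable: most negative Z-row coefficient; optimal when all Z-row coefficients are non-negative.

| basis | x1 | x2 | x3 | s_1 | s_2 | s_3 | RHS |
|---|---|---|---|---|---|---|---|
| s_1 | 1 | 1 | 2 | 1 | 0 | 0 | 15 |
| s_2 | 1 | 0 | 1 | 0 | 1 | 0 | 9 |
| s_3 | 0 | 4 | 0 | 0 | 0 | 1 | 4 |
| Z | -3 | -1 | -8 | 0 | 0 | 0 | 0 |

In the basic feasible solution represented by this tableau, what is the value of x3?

x3 is not in the basis, so in the current basic feasible solution x3 = 0.

0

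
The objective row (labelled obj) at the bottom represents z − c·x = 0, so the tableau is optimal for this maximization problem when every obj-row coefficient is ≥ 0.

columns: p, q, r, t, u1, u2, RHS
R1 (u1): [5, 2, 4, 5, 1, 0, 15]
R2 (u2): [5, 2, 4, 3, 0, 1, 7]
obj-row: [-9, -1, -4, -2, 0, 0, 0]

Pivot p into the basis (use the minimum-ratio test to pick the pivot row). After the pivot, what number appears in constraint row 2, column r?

Ratio test on column p — row 1: 15/5 = 3; row 2: 7/5 = 7/5. Minimum is 7/5 at row 2 (u2 leaves); pivot element 5.
Divide row 2 by 5; eliminate column p from the other rows.
In the new row 2, the r entry is the old entry divided by the pivot: 4/5 = 4/5.

4/5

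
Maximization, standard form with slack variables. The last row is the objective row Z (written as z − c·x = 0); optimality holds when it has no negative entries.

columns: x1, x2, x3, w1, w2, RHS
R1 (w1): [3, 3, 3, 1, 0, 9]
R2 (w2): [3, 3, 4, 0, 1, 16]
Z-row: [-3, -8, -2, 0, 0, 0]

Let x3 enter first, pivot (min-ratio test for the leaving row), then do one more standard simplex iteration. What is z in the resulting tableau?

24

Ratio test on column x3 — row 1: 9/3 = 3; row 2: 16/4 = 4. Minimum is 3 at row 1 (w1 leaves); pivot element 3.
Pivot on row 1; the Z-row RHS becomes 0 − (-2)·3 = 6.
Next entering variable (most negative Z-row entry -6): x2.
Ratio test on column x2 — row 1: 3/1 = 3; row 2: entry -1 ≤ 0. Minimum is 3 at row 1 (x3 leaves); pivot element 1.
After the second pivot the Z-row RHS is 6 − (-6)·3 = 24.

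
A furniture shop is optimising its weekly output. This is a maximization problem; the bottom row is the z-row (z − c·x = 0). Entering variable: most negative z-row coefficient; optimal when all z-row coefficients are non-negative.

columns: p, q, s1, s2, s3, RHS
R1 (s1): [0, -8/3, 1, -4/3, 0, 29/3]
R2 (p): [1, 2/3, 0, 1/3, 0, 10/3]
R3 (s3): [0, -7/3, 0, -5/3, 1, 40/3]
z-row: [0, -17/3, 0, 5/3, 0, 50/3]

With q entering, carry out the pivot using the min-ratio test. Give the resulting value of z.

45

Ratio test on column q — row 1: entry -8/3 ≤ 0; row 2: (10/3)/(2/3) = 5; row 3: entry -7/3 ≤ 0. Minimum is 5 at row 2 (p leaves); pivot element 2/3.
Pivot on row 2; the z-row RHS becomes 50/3 − (-17/3)·5 = 45.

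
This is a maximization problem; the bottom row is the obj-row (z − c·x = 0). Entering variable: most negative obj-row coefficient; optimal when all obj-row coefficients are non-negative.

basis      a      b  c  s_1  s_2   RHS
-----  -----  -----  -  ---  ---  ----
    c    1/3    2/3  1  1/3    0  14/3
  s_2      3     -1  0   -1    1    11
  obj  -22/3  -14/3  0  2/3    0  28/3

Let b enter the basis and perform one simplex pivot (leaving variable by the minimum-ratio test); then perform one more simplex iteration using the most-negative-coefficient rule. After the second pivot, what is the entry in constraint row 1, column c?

9/7

Ratio test on column b — row 1: (14/3)/(2/3) = 7; row 2: entry -1 ≤ 0. Minimum is 7 at row 1 (c leaves); pivot element 2/3.
Divide row 1 by 2/3; eliminate column b from the other rows.
Second iteration: most negative obj-row entry is -5 in column a, so a enters.
Ratio test on column a — row 1: 7/(1/2) = 14; row 2: 18/(7/2) = 36/7. Minimum is 36/7 at row 2 (s_2 leaves); pivot element 7/2.
Divide row 2 by 7/2; eliminate column a from the other rows.
After both pivots, the entry at constraint row 1, column c is 9/7.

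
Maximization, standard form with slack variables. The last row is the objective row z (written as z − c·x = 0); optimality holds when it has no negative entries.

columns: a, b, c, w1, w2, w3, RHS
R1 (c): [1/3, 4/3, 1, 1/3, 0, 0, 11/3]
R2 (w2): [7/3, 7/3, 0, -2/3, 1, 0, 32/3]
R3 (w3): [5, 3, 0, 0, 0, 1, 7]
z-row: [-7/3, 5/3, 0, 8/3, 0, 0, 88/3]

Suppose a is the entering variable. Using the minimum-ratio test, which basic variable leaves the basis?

w3

Column a entries and ratios — c: (11/3)/(1/3) = 11; w2: (32/3)/(7/3) = 32/7; w3: 7/5 = 7/5.
Smallest ratio is 7/5 in the row of w3, so w3 leaves.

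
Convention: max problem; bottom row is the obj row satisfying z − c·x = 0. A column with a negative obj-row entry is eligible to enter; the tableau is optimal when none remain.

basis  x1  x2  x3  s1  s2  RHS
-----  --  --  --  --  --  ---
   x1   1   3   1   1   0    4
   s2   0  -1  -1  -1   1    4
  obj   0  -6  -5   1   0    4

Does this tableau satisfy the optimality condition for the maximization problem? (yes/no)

The obj-row has a negative entry -6 in column x2, so it is not optimal.

no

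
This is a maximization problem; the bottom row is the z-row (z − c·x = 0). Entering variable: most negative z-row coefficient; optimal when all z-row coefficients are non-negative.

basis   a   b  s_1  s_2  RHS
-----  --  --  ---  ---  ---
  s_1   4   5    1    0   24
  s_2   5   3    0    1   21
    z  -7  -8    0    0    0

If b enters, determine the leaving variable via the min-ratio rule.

Column b entries and ratios — s_1: 24/5 = 24/5; s_2: 21/3 = 7.
Smallest ratio is 24/5 in the row of s_1, so s_1 leaves.

s_1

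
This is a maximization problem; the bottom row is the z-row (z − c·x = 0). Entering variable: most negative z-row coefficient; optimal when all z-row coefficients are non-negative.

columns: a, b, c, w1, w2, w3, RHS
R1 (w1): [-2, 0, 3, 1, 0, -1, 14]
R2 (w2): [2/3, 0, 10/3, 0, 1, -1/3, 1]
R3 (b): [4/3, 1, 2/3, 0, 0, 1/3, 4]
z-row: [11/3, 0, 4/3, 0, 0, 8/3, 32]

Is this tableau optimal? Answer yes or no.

yes

Every z-row coefficient is ≥ 0, so the tableau is optimal.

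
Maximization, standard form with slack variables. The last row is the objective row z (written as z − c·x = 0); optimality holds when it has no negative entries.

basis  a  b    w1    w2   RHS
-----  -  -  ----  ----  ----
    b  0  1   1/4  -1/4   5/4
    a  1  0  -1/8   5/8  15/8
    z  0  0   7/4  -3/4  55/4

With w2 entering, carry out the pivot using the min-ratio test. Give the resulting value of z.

16

Ratio test on column w2 — row 1: entry -1/4 ≤ 0; row 2: (15/8)/(5/8) = 3. Minimum is 3 at row 2 (a leaves); pivot element 5/8.
Pivot on row 2; the z-row RHS becomes 55/4 − (-3/4)·3 = 16.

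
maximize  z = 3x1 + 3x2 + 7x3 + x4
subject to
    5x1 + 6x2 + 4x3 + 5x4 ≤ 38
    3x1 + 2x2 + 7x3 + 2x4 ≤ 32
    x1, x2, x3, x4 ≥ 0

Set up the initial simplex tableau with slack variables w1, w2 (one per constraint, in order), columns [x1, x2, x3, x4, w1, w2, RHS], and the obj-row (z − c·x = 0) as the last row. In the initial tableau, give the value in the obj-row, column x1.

The obj-row carries the negated objective coefficients: the x1 entry is -3.

-3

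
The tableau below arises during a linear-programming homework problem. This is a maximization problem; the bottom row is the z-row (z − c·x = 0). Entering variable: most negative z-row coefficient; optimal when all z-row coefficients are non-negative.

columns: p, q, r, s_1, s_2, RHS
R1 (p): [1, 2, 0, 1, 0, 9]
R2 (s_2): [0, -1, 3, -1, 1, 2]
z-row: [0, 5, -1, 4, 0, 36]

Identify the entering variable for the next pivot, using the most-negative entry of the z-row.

Negative z-row entries: r: -1.
The most negative is -1 in column r, so r enters.

r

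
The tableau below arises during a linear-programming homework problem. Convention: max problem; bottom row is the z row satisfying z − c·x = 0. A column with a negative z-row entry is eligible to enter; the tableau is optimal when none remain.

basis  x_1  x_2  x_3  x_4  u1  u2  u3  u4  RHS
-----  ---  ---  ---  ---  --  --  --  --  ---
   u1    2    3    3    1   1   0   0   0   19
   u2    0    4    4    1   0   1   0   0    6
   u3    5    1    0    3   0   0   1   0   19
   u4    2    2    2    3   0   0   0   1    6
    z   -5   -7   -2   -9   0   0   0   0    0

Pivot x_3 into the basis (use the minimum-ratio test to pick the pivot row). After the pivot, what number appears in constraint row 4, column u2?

Ratio test on column x_3 — row 1: 19/3 = 19/3; row 2: 6/4 = 3/2; row 3: entry 0 ≤ 0; row 4: 6/2 = 3. Minimum is 3/2 at row 2 (u2 leaves); pivot element 4.
Divide row 2 by 4; eliminate column x_3 from the other rows.
Row 4 update in column u2: 0 − 2·(1/4) = -1/2.

-1/2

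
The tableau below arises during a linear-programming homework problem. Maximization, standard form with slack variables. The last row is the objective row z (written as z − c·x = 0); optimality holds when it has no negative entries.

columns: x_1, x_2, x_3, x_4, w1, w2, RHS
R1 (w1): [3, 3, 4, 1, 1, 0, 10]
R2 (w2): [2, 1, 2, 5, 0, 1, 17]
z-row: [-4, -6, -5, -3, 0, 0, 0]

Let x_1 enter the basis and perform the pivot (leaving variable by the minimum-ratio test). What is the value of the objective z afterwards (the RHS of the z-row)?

Ratio test on column x_1 — row 1: 10/3 = 10/3; row 2: 17/2 = 17/2. Minimum is 10/3 at row 1 (w1 leaves); pivot element 3.
Pivot on row 1; the z-row RHS becomes 0 − (-4)·(10/3) = 40/3.

40/3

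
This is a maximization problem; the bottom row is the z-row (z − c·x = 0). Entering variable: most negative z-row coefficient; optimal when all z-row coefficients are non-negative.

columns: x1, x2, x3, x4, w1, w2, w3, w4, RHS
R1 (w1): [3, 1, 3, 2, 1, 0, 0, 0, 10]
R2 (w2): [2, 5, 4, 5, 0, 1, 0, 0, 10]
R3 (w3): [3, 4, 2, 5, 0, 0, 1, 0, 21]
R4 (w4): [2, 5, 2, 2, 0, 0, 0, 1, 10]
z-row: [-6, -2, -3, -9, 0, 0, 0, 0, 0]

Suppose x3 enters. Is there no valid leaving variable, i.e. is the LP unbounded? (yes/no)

no

Column x3 has positive entries in row(s) 1, 2, 3, 4, so the ratio test bounds it — not unbounded.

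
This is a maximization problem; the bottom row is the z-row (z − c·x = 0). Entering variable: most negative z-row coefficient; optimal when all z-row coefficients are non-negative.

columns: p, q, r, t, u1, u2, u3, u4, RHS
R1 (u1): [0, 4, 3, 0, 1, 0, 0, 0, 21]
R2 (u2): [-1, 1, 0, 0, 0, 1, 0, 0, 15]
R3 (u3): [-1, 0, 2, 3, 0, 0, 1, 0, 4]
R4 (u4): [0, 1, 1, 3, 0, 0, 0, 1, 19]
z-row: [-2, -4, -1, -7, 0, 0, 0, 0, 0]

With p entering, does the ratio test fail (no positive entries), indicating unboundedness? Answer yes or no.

Every constraint-row entry in column p is ≤ 0, so increasing p is unbounded.

yes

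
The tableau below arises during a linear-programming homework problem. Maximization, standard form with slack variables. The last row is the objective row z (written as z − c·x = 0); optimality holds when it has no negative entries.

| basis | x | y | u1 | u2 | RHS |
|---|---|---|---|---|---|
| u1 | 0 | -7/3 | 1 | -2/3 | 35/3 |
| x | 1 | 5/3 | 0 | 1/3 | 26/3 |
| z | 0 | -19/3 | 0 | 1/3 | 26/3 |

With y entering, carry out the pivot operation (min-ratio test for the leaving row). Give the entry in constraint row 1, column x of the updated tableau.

Ratio test on column y — row 1: entry -7/3 ≤ 0; row 2: (26/3)/(5/3) = 26/5. Minimum is 26/5 at row 2 (x leaves); pivot element 5/3.
Divide row 2 by 5/3; eliminate column y from the other rows.
Row 1 update in column x: 0 − (-7/3)·(3/5) = 7/5.

7/5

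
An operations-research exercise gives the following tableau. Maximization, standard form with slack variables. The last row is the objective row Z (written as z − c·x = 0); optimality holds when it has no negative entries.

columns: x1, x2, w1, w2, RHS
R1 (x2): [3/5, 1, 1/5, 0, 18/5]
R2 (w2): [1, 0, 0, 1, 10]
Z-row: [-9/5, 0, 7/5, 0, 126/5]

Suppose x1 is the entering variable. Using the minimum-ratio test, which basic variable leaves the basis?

x2

Column x1 entries and ratios — x2: (18/5)/(3/5) = 6; w2: 10/1 = 10.
Smallest ratio is 6 in the row of x2, so x2 leaves.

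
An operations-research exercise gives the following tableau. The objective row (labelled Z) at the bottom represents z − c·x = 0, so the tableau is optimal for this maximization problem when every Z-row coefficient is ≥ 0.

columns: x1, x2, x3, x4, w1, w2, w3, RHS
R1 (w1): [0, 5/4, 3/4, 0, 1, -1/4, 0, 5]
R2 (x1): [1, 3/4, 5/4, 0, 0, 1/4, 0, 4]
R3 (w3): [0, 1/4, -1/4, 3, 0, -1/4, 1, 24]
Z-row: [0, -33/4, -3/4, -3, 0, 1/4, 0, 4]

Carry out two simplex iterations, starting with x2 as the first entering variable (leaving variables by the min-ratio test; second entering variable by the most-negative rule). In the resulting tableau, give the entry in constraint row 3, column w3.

1/3

Ratio test on column x2 — row 1: 5/(5/4) = 4; row 2: 4/(3/4) = 16/3; row 3: 24/(1/4) = 96. Minimum is 4 at row 1 (w1 leaves); pivot element 5/4.
Divide row 1 by 5/4; eliminate column x2 from the other rows.
Second iteration: most negative Z-row entry is -3 in column x4, so x4 enters.
Ratio test on column x4 — row 1: entry 0 ≤ 0; row 2: entry 0 ≤ 0; row 3: 23/3 = 23/3. Minimum is 23/3 at row 3 (w3 leaves); pivot element 3.
Divide row 3 by 3; eliminate column x4 from the other rows.
After both pivots, the entry at constraint row 3, column w3 is 1/3.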